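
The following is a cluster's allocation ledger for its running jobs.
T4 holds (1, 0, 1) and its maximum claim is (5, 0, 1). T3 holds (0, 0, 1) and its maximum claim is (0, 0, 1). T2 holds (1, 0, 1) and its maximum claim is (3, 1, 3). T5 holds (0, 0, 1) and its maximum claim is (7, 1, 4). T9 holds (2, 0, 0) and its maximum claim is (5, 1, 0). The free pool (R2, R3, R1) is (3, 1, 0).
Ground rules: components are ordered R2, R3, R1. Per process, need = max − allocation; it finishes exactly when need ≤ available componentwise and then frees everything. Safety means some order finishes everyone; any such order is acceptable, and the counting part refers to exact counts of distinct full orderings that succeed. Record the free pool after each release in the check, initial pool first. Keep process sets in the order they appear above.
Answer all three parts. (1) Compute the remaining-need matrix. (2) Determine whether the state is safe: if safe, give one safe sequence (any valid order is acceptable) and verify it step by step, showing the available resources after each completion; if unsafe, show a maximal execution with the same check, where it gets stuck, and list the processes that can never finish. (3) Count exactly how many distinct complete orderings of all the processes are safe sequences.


(1) Remaining need (order R2, R3, R1):
  T4: (4, 0, 0)
  T3: (0, 0, 0)
  T2: (2, 1, 2)
  T5: (7, 1, 3)
  T9: (3, 1, 0)
(2) SAFE. One safe sequence: T9, T4, T3, T2, T5.
Key observation: the first exact fit in this order is T9 — it needs (3, 1, 0) with (3, 1, 0) free, meeting a requested resource to the last unit.
Step-by-step check:
  pool = (3, 1, 0)
  run T9 (needs (3, 1, 0), free (3, 1, 0)); after release of (2, 0, 0) the pool is (5, 1, 0)
  run T4 (needs (4, 0, 0), free (5, 1, 0)); after release of (1, 0, 1) the pool is (6, 1, 1)
  run T3 (needs (0, 0, 0), free (6, 1, 1)); after release of (0, 0, 1) the pool is (6, 1, 2)
  run T2 (needs (2, 1, 2), free (6, 1, 2)); after release of (1, 0, 1) the pool is (7, 1, 3)
  run T5 (needs (7, 1, 3), free (7, 1, 3)); after release of (0, 0, 1) the pool is (7, 1, 4)
(3) Precisely 3 of the possible complete orderings are safe sequences.


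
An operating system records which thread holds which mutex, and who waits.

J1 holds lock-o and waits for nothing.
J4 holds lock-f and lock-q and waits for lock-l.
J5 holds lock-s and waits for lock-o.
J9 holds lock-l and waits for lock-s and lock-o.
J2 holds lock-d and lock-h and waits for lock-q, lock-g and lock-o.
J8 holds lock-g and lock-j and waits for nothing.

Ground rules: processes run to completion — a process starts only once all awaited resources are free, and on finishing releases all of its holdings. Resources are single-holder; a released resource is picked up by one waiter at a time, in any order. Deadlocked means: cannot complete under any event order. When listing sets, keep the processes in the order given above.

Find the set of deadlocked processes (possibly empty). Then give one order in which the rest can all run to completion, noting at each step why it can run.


Nothing here is deadlocked.
Key observation: the wait graph is acyclic; completion cascades from the unblocked processes through everyone else.
One completion order for the rest: J1, J5, J8, J9, J4, J2.
Verifying each step:
  J1 waits on nothing -> runs at once and releases lock-o
  run J5 (all its waits — lock-o — are resolved); releases lock-s
  J8 waits on nothing -> runs at once and releases lock-g and lock-j
  run J9 (all its waits — lock-s and lock-o — are resolved); releases lock-l
  run J4 (all its waits — lock-l — are resolved); releases lock-f and lock-q
  run J2 (all its waits — lock-q, lock-g and lock-o — are resolved); releases lock-d and lock-h


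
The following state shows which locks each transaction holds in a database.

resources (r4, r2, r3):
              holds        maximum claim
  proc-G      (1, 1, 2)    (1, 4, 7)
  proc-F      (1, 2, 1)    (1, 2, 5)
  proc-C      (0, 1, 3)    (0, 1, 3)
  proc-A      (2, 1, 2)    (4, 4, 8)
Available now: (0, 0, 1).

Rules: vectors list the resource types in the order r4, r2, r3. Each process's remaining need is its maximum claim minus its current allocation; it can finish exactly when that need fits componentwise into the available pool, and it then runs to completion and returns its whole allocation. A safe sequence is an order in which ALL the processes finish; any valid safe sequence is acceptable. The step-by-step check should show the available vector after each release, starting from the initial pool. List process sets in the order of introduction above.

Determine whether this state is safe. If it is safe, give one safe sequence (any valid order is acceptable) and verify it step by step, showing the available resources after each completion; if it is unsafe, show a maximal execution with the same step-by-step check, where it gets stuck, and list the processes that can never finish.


SAFE, for example via the order proc-C, proc-F, proc-G, proc-A.
Key observation: the first exact fit in this order is proc-F — it needs (0, 0, 4) with (0, 1, 4) free, meeting a requested resource to the last unit.
Step-by-step check:
  pool = (0, 0, 1)
  proc-C: need (0, 0, 0) fits (0, 0, 1); releases (0, 1, 3), pool now (0, 1, 4)
  proc-F: need (0, 0, 4) fits (0, 1, 4); releases (1, 2, 1), pool now (1, 3, 5)
  proc-G: need (0, 3, 5) fits (1, 3, 5); releases (1, 1, 2), pool now (2, 4, 7)
  proc-A: need (2, 3, 6) fits (2, 4, 7); releases (2, 1, 2), pool now (4, 5, 9)


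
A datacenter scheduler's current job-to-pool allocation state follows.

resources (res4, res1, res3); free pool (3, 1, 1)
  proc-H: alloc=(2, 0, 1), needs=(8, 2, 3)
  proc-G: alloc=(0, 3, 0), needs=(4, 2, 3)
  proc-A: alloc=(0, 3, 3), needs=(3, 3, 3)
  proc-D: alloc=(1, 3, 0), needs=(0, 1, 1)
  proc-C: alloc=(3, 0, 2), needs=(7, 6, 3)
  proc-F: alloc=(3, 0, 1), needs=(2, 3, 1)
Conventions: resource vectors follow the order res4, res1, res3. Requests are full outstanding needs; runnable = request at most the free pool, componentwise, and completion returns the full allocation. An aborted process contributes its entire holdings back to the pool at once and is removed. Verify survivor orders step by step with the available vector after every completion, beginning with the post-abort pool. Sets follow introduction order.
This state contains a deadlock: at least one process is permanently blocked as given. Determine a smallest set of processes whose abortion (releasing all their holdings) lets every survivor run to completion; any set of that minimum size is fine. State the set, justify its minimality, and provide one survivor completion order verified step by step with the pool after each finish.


Abort proc-A.
Key observation: proc-C was stuck for good until proc-A gave back (0, 3, 3); in the order shown it finishes at step 3.
No smaller set exists: with zero aborts the deadlock remains.
Survivors finish in the order: proc-F, proc-D, proc-C, proc-H, proc-G. Step-by-step check (pool after the aborts first):
  pool = (3, 4, 4)
  proc-F: need (2, 3, 1) fits (3, 4, 4); releases (3, 0, 1), pool now (6, 4, 5)
  proc-D: need (0, 1, 1) fits (6, 4, 5); releases (1, 3, 0), pool now (7, 7, 5)
  proc-C: need (7, 6, 3) fits (7, 7, 5); releases (3, 0, 2), pool now (10, 7, 7)
  proc-H: need (8, 2, 3) fits (10, 7, 7); releases (2, 0, 1), pool now (12, 7, 8)
  proc-G: need (4, 2, 3) fits (12, 7, 8); releases (0, 3, 0), pool now (12, 10, 8)


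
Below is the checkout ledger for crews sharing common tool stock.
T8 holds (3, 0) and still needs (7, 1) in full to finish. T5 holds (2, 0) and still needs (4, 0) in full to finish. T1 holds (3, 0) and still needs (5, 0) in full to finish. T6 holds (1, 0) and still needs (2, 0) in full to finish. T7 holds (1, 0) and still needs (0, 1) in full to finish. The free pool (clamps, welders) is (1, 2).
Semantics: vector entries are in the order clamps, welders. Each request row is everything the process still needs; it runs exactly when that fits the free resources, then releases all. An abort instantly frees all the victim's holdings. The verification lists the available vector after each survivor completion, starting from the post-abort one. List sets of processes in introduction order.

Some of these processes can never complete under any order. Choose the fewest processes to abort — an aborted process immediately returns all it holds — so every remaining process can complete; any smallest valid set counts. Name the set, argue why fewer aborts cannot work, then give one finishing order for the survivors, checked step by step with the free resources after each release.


The answer: abort T1.
Key observation: before aborting T1, T5 was permanently blocked — no order could ever run it; afterwards it completes at step 1.
Minimality: the empty abort set fails — the state is deadlocked as it stands.
Survivors finish in the order: T5, T7, T8, T6. Walking it through (pool after the aborts first):
  pool = (4, 2)
  T5 needs (4, 0) <= (4, 2) -> finishes; pool += (2, 0) = (6, 2)
  T7 needs (0, 1) <= (6, 2) -> finishes; pool += (1, 0) = (7, 2)
  T8 needs (7, 1) <= (7, 2) -> finishes; pool += (3, 0) = (10, 2)
  T6 needs (2, 0) <= (10, 2) -> finishes; pool += (1, 0) = (11, 2)


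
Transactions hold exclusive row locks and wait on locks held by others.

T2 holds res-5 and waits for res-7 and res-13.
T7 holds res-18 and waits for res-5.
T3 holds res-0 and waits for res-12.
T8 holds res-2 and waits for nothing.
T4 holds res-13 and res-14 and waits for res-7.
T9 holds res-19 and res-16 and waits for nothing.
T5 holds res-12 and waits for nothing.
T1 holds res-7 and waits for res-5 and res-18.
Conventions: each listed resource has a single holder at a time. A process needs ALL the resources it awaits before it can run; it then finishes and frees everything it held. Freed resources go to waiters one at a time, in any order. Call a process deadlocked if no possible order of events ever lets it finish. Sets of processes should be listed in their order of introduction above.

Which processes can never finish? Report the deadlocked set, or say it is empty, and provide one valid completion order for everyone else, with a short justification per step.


Deadlocked: T2, T7, T4 and T1.
Key observation: along T2 -> T4 -> T1 -> T2, each member waits on what the next one holds — a deadlock; T7 is caught in further circular waits.
The rest can finish in the order T5, T8, T3, T9.
Check, step by step:
  run T5 (it waits on nothing); releases res-12
  run T8 (it waits on nothing); releases res-2
  T3 waits on res-12 — all released -> runs and releases res-0
  run T9 (it waits on nothing); releases res-19 and res-16


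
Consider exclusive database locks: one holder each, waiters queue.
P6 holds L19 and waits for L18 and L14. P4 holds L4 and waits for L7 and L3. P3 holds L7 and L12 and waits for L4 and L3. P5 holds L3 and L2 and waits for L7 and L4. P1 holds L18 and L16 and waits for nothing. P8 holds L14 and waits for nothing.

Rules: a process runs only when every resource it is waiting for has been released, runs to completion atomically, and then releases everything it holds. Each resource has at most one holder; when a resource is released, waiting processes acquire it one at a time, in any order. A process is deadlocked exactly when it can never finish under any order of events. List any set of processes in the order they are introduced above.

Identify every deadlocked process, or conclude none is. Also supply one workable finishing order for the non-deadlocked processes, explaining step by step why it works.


The deadlocked set is P4, P3 and P5.
Key observation: the loop P4 -> P3 -> P4 blocks itself forever; P5 is caught in further circular waits.
The rest can finish in the order P1, P8, P6.
Verifying each step:
  run P1 (it waits on nothing); releases L18 and L16
  run P8 (it waits on nothing); releases L14
  P6: everything it awaited (L18 and L14) is free; runs, freeing L19


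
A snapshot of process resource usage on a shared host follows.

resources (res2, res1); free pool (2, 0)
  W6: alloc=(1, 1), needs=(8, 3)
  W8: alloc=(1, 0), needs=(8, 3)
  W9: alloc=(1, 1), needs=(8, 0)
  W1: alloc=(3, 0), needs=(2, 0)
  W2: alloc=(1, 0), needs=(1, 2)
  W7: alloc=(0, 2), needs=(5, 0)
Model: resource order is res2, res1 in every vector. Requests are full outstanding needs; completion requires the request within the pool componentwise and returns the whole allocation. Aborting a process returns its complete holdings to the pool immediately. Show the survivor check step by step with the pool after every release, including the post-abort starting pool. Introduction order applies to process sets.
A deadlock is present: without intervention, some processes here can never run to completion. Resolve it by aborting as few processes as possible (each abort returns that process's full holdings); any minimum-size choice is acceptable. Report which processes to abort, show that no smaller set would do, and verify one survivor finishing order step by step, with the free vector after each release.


Minimum abort set: W8 and W9.
Key observation: aborting W8 and W9 returns (2, 1), and W6 — hopeless before — runs at step 4 with the returned capacity in the pool.
Why nothing smaller works — every single abort fails: W6 alone leaves W8 blocked (short on res2); W8 alone leaves W6 blocked (short on res2 and res1); W9 alone leaves W6 blocked (short on res2); W1 alone leaves W6 blocked (short on res2 and res1); W2 alone leaves W6 blocked (short on res2 and res1); W7 alone leaves W6 blocked (short on res2 and res1).
The survivors complete as W1, W7, W2, W6. Verifying each step (starting from the post-abort pool):
  pool = (4, 1)
  W1: need (2, 0) fits (4, 1); releases (3, 0), pool now (7, 1)
  W7: need (5, 0) fits (7, 1); releases (0, 2), pool now (7, 3)
  W2: need (1, 2) fits (7, 3); releases (1, 0), pool now (8, 3)
  W6: need (8, 3) fits (8, 3); releases (1, 1), pool now (9, 4)


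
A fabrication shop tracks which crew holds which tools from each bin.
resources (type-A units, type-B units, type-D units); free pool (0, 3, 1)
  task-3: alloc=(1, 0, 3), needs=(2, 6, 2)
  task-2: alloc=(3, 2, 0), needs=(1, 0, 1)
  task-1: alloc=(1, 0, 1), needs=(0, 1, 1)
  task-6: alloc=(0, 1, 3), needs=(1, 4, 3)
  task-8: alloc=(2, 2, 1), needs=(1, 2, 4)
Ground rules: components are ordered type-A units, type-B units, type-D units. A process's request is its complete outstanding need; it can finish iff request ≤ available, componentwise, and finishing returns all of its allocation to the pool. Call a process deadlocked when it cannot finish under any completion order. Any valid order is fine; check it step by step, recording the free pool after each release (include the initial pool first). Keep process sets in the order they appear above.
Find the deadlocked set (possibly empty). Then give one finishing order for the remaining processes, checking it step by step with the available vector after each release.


Deadlocked set: task-3, task-6 and task-8.
Key observation: after task-1, task-2 the pool peaks at (4, 5, 2), and each blocked process is short somewhere: task-3 on type-B units; task-6 on type-D units; task-8 on type-D units.
One completion order for the rest: task-1, task-2. Verifying each step:
  pool = (0, 3, 1)
  task-1 needs (0, 1, 1) <= (0, 3, 1) -> finishes; pool += (1, 0, 1) = (1, 3, 2)
  task-2 needs (1, 0, 1) <= (1, 3, 2) -> finishes; pool += (3, 2, 0) = (4, 5, 2)
The blocked processes can never fit:
  task-3 cannot run: need (2, 6, 2) vs free (4, 5, 2) (insufficient type-B units)
  task-6 cannot run: need (1, 4, 3) vs free (4, 5, 2) (insufficient type-D units)
  task-8 cannot run: need (1, 2, 4) vs free (4, 5, 2) (insufficient type-D units)


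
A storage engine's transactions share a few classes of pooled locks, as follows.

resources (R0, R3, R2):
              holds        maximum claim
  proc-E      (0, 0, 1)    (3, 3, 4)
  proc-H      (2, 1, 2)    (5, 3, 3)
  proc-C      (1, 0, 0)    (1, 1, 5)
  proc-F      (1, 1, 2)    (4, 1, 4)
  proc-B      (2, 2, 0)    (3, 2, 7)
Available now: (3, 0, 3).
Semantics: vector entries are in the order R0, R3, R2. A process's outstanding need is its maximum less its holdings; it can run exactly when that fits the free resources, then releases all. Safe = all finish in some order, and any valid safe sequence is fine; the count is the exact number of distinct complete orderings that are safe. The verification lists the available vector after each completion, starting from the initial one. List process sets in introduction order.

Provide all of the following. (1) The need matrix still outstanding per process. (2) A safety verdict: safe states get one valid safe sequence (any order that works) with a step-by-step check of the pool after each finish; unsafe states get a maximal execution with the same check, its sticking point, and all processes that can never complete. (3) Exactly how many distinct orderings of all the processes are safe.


(1) Need matrix, components ordered R0, R3, R2:
  proc-E: (3, 3, 3)
  proc-H: (3, 2, 1)
  proc-C: (0, 1, 5)
  proc-F: (3, 0, 2)
  proc-B: (1, 0, 7)
(2) UNSAFE — no complete ordering exists.
Key observation: after proc-F, proc-C the pool peaks at (5, 1, 5), and each blocked process is short somewhere: proc-E on R3; proc-H on R3; proc-B on R2.
A maximal execution: proc-F, proc-C — then nothing else fits. Walking it through:
  pool = (3, 0, 3)
  proc-F: need (3, 0, 2) fits (3, 0, 3); releases (1, 1, 2), pool now (4, 1, 5)
  proc-C: need (0, 1, 5) fits (4, 1, 5); releases (1, 0, 0), pool now (5, 1, 5)
  proc-E still needs (3, 3, 3) but only (5, 1, 5) is free — short on R3
  proc-H still needs (3, 2, 1) but only (5, 1, 5) is free — short on R3
  proc-B still needs (1, 0, 7) but only (5, 1, 5) is free — short on R2
Never able to finish: proc-E, proc-H and proc-B.
(3) Precisely 0 of the possible complete orderings are safe sequences.


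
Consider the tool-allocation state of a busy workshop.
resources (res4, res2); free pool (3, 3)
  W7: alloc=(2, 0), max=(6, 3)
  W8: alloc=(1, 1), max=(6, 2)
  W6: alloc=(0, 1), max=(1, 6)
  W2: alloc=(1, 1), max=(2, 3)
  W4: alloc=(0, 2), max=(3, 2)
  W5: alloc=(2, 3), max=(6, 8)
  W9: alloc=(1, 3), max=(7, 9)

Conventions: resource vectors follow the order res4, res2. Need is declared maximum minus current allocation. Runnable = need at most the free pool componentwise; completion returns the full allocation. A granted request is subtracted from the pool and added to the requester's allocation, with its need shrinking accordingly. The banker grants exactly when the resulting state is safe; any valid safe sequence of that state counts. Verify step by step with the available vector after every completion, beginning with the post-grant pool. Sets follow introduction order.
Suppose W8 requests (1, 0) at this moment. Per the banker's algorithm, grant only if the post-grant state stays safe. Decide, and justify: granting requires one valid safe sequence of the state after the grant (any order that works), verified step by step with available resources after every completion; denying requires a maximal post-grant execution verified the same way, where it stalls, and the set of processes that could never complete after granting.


DENY: after the grant no complete ordering would exist.
Key observation: res4 is the bottleneck — with W2, W4, W6 done the pool holds (3, 7), short of every remaining need.
On the post-grant state, W2, W4, W6 is a maximal run — nothing extends it. Step-by-step check:
  pool = (2, 3)
  W2: need (1, 2) fits (2, 3); releases (1, 1), pool now (3, 4)
  W4: need (3, 0) fits (3, 4); releases (0, 2), pool now (3, 6)
  W6: need (1, 5) fits (3, 6); releases (0, 1), pool now (3, 7)
  blocked: W7 wants (4, 3), pool (3, 7) — not enough res4
  blocked: W8 wants (4, 1), pool (3, 7) — not enough res4
  blocked: W5 wants (4, 5), pool (3, 7) — not enough res4
  blocked: W9 wants (6, 6), pool (3, 7) — not enough res4
Had the request been granted, W7, W8, W5 and W9 could never finish.


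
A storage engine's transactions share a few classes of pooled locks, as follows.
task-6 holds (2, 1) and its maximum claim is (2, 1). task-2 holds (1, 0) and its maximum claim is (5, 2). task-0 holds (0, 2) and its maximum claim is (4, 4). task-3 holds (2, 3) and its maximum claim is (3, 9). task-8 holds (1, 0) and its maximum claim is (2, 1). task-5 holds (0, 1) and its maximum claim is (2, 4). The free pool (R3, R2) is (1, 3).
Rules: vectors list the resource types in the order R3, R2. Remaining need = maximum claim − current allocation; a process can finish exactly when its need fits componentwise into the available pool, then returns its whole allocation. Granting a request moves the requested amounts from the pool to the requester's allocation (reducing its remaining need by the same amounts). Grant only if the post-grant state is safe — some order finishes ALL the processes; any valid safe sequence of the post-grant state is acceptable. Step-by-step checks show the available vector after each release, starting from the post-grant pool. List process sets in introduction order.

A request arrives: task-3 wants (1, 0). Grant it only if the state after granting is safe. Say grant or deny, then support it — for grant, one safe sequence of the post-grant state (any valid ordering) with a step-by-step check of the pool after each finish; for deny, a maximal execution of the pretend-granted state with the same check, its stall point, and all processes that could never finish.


DENY: after the grant no complete ordering would exist.
Key observation: after task-6, task-5, task-8 the pool peaks at (3, 5), and each blocked process is short somewhere: task-2 on R3; task-0 on R3; task-3 on R2.
After a pretend grant, a maximal execution: task-6, task-5, task-8 — then nothing else fits. Check, step by step:
  pool = (0, 3)
  task-6 needs (0, 0) <= (0, 3) -> finishes; pool += (2, 1) = (2, 4)
  task-5 needs (2, 3) <= (2, 4) -> finishes; pool += (0, 1) = (2, 5)
  task-8 needs (1, 1) <= (2, 5) -> finishes; pool += (1, 0) = (3, 5)
  task-2 cannot run: need (4, 2) vs free (3, 5) (insufficient R3)
  task-0 cannot run: need (4, 2) vs free (3, 5) (insufficient R3)
  task-3 cannot run: need (0, 6) vs free (3, 5) (insufficient R2)
Processes that could never finish after the grant: task-2, task-0 and task-3.


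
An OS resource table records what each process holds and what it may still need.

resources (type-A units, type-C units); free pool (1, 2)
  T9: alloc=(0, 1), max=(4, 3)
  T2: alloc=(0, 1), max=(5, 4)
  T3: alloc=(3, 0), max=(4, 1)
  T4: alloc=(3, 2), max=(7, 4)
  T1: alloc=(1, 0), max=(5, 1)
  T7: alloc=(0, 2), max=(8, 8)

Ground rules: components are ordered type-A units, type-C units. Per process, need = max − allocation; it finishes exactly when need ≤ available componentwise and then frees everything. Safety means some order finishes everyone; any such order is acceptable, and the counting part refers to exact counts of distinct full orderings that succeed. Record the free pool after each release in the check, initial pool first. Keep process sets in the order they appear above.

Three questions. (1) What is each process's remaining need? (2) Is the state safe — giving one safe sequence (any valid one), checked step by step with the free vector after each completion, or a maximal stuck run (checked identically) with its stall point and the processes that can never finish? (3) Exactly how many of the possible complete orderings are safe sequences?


(1) Need matrix, components ordered type-A units, type-C units:
  T9: (4, 2)
  T2: (5, 3)
  T3: (1, 1)
  T4: (4, 2)
  T1: (4, 1)
  T7: (8, 6)
(2) The state is SAFE; one workable sequence: T3, T9, T4, T1, T2, T7.
Key observation: reading the order forward, T3 is the first process whose need (1, 1) meets the free pool (1, 2) exactly on a resource it requests.
Step-by-step check:
  pool = (1, 2)
  T3 needs (1, 1) <= (1, 2) -> finishes; pool += (3, 0) = (4, 2)
  T9 needs (4, 2) <= (4, 2) -> finishes; pool += (0, 1) = (4, 3)
  T4 needs (4, 2) <= (4, 3) -> finishes; pool += (3, 2) = (7, 5)
  T1 needs (4, 1) <= (7, 5) -> finishes; pool += (1, 0) = (8, 5)
  T2 needs (5, 3) <= (8, 5) -> finishes; pool += (0, 1) = (8, 6)
  T7 needs (8, 6) <= (8, 6) -> finishes; pool += (0, 2) = (8, 8)
(3) The exact count: 14 of the possible complete orderings are safe sequences.


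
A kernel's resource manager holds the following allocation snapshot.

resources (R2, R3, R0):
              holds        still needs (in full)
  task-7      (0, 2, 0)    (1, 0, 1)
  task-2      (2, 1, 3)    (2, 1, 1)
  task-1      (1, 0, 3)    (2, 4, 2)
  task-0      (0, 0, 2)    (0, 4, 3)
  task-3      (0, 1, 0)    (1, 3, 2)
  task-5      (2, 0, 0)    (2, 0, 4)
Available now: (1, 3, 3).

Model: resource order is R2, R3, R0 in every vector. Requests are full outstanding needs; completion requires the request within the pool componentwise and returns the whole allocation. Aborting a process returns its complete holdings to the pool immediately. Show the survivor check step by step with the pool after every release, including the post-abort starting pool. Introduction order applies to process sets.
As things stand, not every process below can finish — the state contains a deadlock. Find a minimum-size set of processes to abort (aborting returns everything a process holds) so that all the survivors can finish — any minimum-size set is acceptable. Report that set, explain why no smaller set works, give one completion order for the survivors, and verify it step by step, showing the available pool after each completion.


The answer: abort task-1.
Key observation: the returned (1, 0, 3) from task-1 is what brings task-5 — unrunnable before, under any order — into play at step 1.
Minimality: the empty abort set fails — the state is deadlocked as it stands.
The survivors complete as task-5, task-3, task-2, task-0, task-7. Verifying each step (starting from the post-abort pool):
  pool = (2, 3, 6)
  task-5: need (2, 0, 4) fits (2, 3, 6); releases (2, 0, 0), pool now (4, 3, 6)
  task-3: need (1, 3, 2) fits (4, 3, 6); releases (0, 1, 0), pool now (4, 4, 6)
  task-2: need (2, 1, 1) fits (4, 4, 6); releases (2, 1, 3), pool now (6, 5, 9)
  task-0: need (0, 4, 3) fits (6, 5, 9); releases (0, 0, 2), pool now (6, 5, 11)
  task-7: need (1, 0, 1) fits (6, 5, 11); releases (0, 2, 0), pool now (6, 7, 11)


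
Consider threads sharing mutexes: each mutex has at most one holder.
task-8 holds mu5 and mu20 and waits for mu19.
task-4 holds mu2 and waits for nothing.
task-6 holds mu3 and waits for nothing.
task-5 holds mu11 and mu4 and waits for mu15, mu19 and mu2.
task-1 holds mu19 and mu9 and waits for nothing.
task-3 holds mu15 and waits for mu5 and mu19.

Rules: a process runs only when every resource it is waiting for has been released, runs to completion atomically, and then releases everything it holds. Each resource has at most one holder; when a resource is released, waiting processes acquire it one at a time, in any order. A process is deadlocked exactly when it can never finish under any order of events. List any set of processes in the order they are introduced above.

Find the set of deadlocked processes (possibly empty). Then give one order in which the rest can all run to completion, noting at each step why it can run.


The deadlocked set is empty.
Key observation: all waits point, directly or indirectly, at processes that can finish, so nothing is permanently blocked.
One completion order for the rest: task-1, task-4, task-6, task-8, task-3, task-5.
Step-by-step check:
  run task-1 (it waits on nothing); releases mu19 and mu9
  run task-4 (it waits on nothing); releases mu2
  run task-6 (it waits on nothing); releases mu3
  task-8: everything it awaited (mu19) is free; runs, freeing mu5 and mu20
  task-3: everything it awaited (mu5 and mu19) is free; runs, freeing mu15
  task-5: everything it awaited (mu15, mu19 and mu2) is free; runs, freeing mu11 and mu4


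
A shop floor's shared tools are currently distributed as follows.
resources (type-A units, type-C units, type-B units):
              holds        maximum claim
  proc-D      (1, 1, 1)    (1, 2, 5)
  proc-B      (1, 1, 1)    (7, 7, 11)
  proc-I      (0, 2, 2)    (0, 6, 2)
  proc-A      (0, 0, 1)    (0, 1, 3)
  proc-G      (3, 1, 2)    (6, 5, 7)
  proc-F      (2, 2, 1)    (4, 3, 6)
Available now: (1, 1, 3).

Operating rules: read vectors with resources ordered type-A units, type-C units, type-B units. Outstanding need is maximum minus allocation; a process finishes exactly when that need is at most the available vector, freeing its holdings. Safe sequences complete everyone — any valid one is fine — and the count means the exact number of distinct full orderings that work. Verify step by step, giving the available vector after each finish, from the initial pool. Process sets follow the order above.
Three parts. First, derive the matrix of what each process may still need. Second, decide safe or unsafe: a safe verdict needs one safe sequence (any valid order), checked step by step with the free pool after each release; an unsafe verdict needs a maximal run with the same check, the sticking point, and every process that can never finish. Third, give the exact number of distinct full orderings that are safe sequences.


(1) Need matrix, components ordered type-A units, type-C units, type-B units:
  proc-D: (0, 1, 4)
  proc-B: (6, 6, 10)
  proc-I: (0, 4, 0)
  proc-A: (0, 1, 2)
  proc-G: (3, 4, 5)
  proc-F: (2, 1, 5)
(2) SAFE. One safe sequence: proc-A, proc-D, proc-F, proc-G, proc-I, proc-B.
Key observation: the order's first zero-slack moment is proc-A ((0, 1, 2) needed, (1, 1, 3) free — a requested resource with nothing to spare).
Walking it through:
  pool = (1, 1, 3)
  run proc-A (needs (0, 1, 2), free (1, 1, 3)); after release of (0, 0, 1) the pool is (1, 1, 4)
  run proc-D (needs (0, 1, 4), free (1, 1, 4)); after release of (1, 1, 1) the pool is (2, 2, 5)
  run proc-F (needs (2, 1, 5), free (2, 2, 5)); after release of (2, 2, 1) the pool is (4, 4, 6)
  run proc-G (needs (3, 4, 5), free (4, 4, 6)); after release of (3, 1, 2) the pool is (7, 5, 8)
  run proc-I (needs (0, 4, 0), free (7, 5, 8)); after release of (0, 2, 2) the pool is (7, 7, 10)
  run proc-B (needs (6, 6, 10), free (7, 7, 10)); after release of (1, 1, 1) the pool is (8, 8, 11)
(3) Precisely 2 of the possible complete orderings are safe sequences.


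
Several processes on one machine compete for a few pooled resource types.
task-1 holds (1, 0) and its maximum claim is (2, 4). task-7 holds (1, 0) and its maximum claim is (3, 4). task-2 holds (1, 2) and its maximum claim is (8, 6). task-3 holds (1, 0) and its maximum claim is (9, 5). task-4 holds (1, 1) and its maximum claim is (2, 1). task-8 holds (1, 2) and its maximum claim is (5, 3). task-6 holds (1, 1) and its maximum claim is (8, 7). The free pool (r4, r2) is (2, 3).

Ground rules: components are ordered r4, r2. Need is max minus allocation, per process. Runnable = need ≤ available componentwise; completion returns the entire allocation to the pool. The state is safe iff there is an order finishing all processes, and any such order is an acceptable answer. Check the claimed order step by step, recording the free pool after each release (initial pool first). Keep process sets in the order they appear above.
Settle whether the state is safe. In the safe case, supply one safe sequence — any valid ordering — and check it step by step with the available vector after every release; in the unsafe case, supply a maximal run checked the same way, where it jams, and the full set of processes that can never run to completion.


UNSAFE.
Key observation: after task-4, task-7, task-8, task-1 complete, (6, 6) is the best the pool ever gets, yet each leftover process wants more r4.
The run task-4, task-7, task-8, task-1 cannot be extended any further. Verifying each step:
  pool = (2, 3)
  task-4 needs (1, 0) <= (2, 3) -> finishes; pool += (1, 1) = (3, 4)
  task-7 needs (2, 4) <= (3, 4) -> finishes; pool += (1, 0) = (4, 4)
  task-8 needs (4, 1) <= (4, 4) -> finishes; pool += (1, 2) = (5, 6)
  task-1 needs (1, 4) <= (5, 6) -> finishes; pool += (1, 0) = (6, 6)
  task-2 cannot run: need (7, 4) vs free (6, 6) (insufficient r4)
  task-3 cannot run: need (8, 5) vs free (6, 6) (insufficient r4)
  task-6 cannot run: need (7, 6) vs free (6, 6) (insufficient r4)
Permanently blocked: task-2, task-3 and task-6.


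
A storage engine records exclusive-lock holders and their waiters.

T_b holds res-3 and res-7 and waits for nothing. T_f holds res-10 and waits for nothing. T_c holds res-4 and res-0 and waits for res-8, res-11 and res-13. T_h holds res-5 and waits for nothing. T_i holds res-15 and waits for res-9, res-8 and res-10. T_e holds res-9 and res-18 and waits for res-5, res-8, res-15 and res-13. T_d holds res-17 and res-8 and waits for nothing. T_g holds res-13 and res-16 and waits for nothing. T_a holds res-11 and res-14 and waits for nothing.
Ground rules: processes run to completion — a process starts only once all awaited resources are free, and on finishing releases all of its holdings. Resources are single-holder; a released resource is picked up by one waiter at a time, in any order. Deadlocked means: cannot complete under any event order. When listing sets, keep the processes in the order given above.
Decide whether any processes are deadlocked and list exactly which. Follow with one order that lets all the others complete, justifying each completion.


The deadlocked set is T_i and T_e.
Key observation: the knot is the closed ring of waits T_i -> T_e -> T_i; no other process is dragged down with it.
The rest can finish in the order T_d, T_g, T_f, T_a, T_b, T_h, T_c.
Step-by-step check:
  run T_d (it waits on nothing); releases res-17 and res-8
  run T_g (it waits on nothing); releases res-13 and res-16
  run T_f (it waits on nothing); releases res-10
  run T_a (it waits on nothing); releases res-11 and res-14
  run T_b (it waits on nothing); releases res-3 and res-7
  run T_h (it waits on nothing); releases res-5
  T_c: everything it awaited (res-8, res-11 and res-13) is free; runs, freeing res-4 and res-0


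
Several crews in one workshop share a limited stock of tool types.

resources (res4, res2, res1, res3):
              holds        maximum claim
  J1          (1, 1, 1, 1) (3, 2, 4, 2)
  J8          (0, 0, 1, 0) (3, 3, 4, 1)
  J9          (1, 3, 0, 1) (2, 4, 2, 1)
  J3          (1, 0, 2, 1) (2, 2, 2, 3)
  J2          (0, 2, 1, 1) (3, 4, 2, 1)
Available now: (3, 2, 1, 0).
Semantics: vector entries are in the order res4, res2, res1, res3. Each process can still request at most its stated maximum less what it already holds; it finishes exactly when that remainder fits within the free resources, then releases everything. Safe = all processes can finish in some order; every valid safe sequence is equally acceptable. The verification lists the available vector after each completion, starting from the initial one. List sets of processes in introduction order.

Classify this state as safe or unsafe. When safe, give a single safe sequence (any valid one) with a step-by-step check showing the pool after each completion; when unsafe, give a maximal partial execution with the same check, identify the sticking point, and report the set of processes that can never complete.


SAFE. One safe sequence: J2, J9, J3, J8, J1.
Key observation: reading the order forward, J2 is the first process whose need (3, 2, 1, 0) meets the free pool (3, 2, 1, 0) exactly on a resource it requests.
Check, step by step:
  pool = (3, 2, 1, 0)
  run J2 (needs (3, 2, 1, 0), free (3, 2, 1, 0)); after release of (0, 2, 1, 1) the pool is (3, 4, 2, 1)
  run J9 (needs (1, 1, 2, 0), free (3, 4, 2, 1)); after release of (1, 3, 0, 1) the pool is (4, 7, 2, 2)
  run J3 (needs (1, 2, 0, 2), free (4, 7, 2, 2)); after release of (1, 0, 2, 1) the pool is (5, 7, 4, 3)
  run J8 (needs (3, 3, 3, 1), free (5, 7, 4, 3)); after release of (0, 0, 1, 0) the pool is (5, 7, 5, 3)
  run J1 (needs (2, 1, 3, 1), free (5, 7, 5, 3)); after release of (1, 1, 1, 1) the pool is (6, 8, 6, 4)


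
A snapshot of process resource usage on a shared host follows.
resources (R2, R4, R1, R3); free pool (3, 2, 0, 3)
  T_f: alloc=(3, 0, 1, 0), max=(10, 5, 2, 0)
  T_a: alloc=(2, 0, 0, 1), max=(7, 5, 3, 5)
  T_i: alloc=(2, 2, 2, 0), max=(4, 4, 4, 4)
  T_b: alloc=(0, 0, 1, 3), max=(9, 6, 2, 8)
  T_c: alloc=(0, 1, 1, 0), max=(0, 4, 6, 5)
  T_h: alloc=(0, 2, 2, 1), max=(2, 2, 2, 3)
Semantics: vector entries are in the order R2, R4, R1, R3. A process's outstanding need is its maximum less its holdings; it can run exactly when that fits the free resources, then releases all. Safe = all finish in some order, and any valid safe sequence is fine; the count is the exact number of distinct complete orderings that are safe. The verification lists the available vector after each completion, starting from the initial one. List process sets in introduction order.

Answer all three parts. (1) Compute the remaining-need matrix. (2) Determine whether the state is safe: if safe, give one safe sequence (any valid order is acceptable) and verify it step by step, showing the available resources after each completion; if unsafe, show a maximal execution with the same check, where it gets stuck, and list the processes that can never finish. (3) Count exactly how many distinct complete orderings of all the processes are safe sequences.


(1) Remaining need (order R2, R4, R1, R3):
  T_f: (7, 5, 1, 0)
  T_a: (5, 5, 3, 4)
  T_i: (2, 2, 2, 4)
  T_b: (9, 6, 1, 5)
  T_c: (0, 3, 5, 5)
  T_h: (2, 0, 0, 2)
(2) The state is SAFE; one workable sequence: T_h, T_i, T_a, T_f, T_c, T_b.
Key observation: reading the order forward, T_i is the first process whose need (2, 2, 2, 4) meets the free pool (3, 4, 2, 4) exactly on a resource it requests.
Verifying each step:
  pool = (3, 2, 0, 3)
  T_h needs (2, 0, 0, 2) <= (3, 2, 0, 3) -> finishes; pool += (0, 2, 2, 1) = (3, 4, 2, 4)
  T_i needs (2, 2, 2, 4) <= (3, 4, 2, 4) -> finishes; pool += (2, 2, 2, 0) = (5, 6, 4, 4)
  T_a needs (5, 5, 3, 4) <= (5, 6, 4, 4) -> finishes; pool += (2, 0, 0, 1) = (7, 6, 4, 5)
  T_f needs (7, 5, 1, 0) <= (7, 6, 4, 5) -> finishes; pool += (3, 0, 1, 0) = (10, 6, 5, 5)
  T_c needs (0, 3, 5, 5) <= (10, 6, 5, 5) -> finishes; pool += (0, 1, 1, 0) = (10, 7, 6, 5)
  T_b needs (9, 6, 1, 5) <= (10, 7, 6, 5) -> finishes; pool += (0, 0, 1, 3) = (10, 7, 7, 8)
(3) Precisely 2 of the possible complete orderings are safe sequences.


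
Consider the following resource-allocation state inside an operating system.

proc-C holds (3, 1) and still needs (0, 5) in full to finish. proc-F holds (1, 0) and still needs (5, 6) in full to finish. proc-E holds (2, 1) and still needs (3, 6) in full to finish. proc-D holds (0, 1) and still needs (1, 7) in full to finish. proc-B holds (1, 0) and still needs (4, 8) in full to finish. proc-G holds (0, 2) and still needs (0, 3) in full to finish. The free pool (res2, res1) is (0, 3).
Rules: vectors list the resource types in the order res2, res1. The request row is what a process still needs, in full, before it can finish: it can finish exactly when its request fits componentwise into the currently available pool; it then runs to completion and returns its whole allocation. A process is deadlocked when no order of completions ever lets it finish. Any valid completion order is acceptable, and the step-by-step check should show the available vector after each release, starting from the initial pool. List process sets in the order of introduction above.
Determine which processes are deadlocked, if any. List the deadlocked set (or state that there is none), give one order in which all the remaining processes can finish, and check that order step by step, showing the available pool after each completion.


Nothing here is deadlocked.
Key observation: beginning at proc-G, releases accumulate fast enough that every process eventually fits.
One completion order for the rest: proc-G, proc-C, proc-E, proc-D, proc-B, proc-F. Check, step by step:
  pool = (0, 3)
  proc-G needs (0, 3) <= (0, 3) -> finishes; pool += (0, 2) = (0, 5)
  proc-C needs (0, 5) <= (0, 5) -> finishes; pool += (3, 1) = (3, 6)
  proc-E needs (3, 6) <= (3, 6) -> finishes; pool += (2, 1) = (5, 7)
  proc-D needs (1, 7) <= (5, 7) -> finishes; pool += (0, 1) = (5, 8)
  proc-B needs (4, 8) <= (5, 8) -> finishes; pool += (1, 0) = (6, 8)
  proc-F needs (5, 6) <= (6, 8) -> finishes; pool += (1, 0) = (7, 8)
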